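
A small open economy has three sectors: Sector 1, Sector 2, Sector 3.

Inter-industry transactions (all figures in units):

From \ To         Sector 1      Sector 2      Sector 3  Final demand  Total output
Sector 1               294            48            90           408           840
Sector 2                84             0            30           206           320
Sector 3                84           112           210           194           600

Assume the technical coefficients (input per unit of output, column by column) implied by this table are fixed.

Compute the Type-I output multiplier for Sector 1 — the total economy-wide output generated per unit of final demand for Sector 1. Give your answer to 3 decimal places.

Technical coefficients a_ij = z_ij / X_j:
  a_11 = 294/840 = 0.35, a_21 = 84/840 = 0.10, a_31 = 84/840 = 0.10
  a_12 = 48/320 = 0.15, a_22 = 0/320 = 0.00, a_32 = 112/320 = 0.35
  a_13 = 90/600 = 0.15, a_23 = 30/600 = 0.05, a_33 = 210/600 = 0.35
I − A =
  [   0.65    -0.15    -0.15]
  [  -0.10     1.00    -0.05]
  [  -0.10    -0.35     0.65]
Cofactors of I−A, C_ij = (−1)^(i+j)·(minor ij) (rows/columns in the sector order above):
  C_11 = (1.00)(0.65) − (-0.05)(-0.35) = 0.6325
  C_12 = −[(-0.10)(0.65) − (-0.05)(-0.10)] = 0.0700
  C_13 = (-0.10)(-0.35) − (1.00)(-0.10) = 0.1350
  C_21 = −[(-0.15)(0.65) − (-0.15)(-0.35)] = 0.1500
  C_22 = (0.65)(0.65) − (-0.15)(-0.10) = 0.4075
  C_23 = −[(0.65)(-0.35) − (-0.15)(-0.10)] = 0.2425
  C_31 = (-0.15)(-0.05) − (-0.15)(1.00) = 0.1575
  C_32 = −[(0.65)(-0.05) − (-0.15)(-0.10)] = 0.0475
  C_33 = (0.65)(1.00) − (-0.15)(-0.10) = 0.6350
det(I−A) = Σ_j (I−A)_1j·C_1j = (0.65)(0.6325) + (-0.15)(0.0700) + (-0.15)(0.1350) = 0.380375
adj(I−A) = Cᵀ =
  [ 0.6325   0.1500   0.1575]
  [ 0.0700   0.4075   0.0475]
  [ 0.1350   0.2425   0.6350]
(I − A)⁻¹ = adj(I−A) / det(I−A) ≈
  [   1.6628     0.3943     0.4141]
  [   0.1840     1.0713     0.1249]
  [   0.3549     0.6375     1.6694]
The output multiplier for sector j is the column-j sum of the Leontief inverse (I − A)⁻¹ = adj(I−A) / det(I−A).
Column 1 of adj(I−A): (0.6325, 0.0700, 0.1350); det(I−A) = 0.380375.
m_1 = (0.6325 + 0.0700 + 0.1350) / 0.380375 = 0.8375 / 0.380375 ≈ 2.202.

m_1 = 2.202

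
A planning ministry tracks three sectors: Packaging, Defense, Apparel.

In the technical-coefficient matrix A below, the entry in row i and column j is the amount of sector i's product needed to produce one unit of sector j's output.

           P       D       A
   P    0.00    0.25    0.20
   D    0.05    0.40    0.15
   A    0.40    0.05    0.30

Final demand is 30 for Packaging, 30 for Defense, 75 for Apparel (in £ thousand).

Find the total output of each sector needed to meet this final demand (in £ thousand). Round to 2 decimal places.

x_P = 87.40, x_D = 98.31, x_A = 164.11

I − A =
  [   1.00    -0.25    -0.20]
  [  -0.05     0.60    -0.15]
  [  -0.40    -0.05     0.70]
Cofactors of I−A, C_ij = (−1)^(i+j)·(minor ij) (rows/columns in the sector order above):
  C_11 = (0.60)(0.70) − (-0.15)(-0.05) = 0.4125
  C_12 = −[(-0.05)(0.70) − (-0.15)(-0.40)] = 0.0950
  C_13 = (-0.05)(-0.05) − (0.60)(-0.40) = 0.2425
  C_21 = −[(-0.25)(0.70) − (-0.20)(-0.05)] = 0.1850
  C_22 = (1.00)(0.70) − (-0.20)(-0.40) = 0.6200
  C_23 = −[(1.00)(-0.05) − (-0.25)(-0.40)] = 0.1500
  C_31 = (-0.25)(-0.15) − (-0.20)(0.60) = 0.1575
  C_32 = −[(1.00)(-0.15) − (-0.20)(-0.05)] = 0.1600
  C_33 = (1.00)(0.60) − (-0.25)(-0.05) = 0.5875
det(I−A) = Σ_j (I−A)_1j·C_1j = (1.00)(0.4125) + (-0.25)(0.0950) + (-0.20)(0.2425) = 0.34025
adj(I−A) = Cᵀ =
  [ 0.4125   0.1850   0.1575]
  [ 0.0950   0.6200   0.1600]
  [ 0.2425   0.1500   0.5875]
(I − A)⁻¹ = adj(I−A) / det(I−A) ≈
  [   1.2123     0.5437     0.4629]
  [   0.2792     1.8222     0.4702]
  [   0.7127     0.4409     1.7267]
x = (I − A)⁻¹ d = adj(I−A)·d / det(I−A), with det(I−A) = 0.34025:
  x_P = (0.4125·30 + 0.1850·30 + 0.1575·75) / 0.34025 = 29.7375 / 0.34025 ≈ 87.40
  x_D = (0.0950·30 + 0.6200·30 + 0.1600·75) / 0.34025 = 33.45 / 0.34025 ≈ 98.31
  x_A = (0.2425·30 + 0.1500·30 + 0.5875·75) / 0.34025 = 55.8375 / 0.34025 ≈ 164.11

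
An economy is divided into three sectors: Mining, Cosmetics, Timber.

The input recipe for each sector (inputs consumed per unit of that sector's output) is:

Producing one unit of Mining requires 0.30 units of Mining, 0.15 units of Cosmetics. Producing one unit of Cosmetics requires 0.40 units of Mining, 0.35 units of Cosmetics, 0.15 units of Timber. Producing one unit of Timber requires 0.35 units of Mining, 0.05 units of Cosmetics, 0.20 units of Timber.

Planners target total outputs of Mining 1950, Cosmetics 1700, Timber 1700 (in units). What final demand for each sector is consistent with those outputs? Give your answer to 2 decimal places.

I − A =
  [   0.70    -0.40    -0.35]
  [  -0.15     0.65    -0.05]
  [   0.00    -0.15     0.80]
d = (I − A) x:
  d_1 = (+0.70)·1950 + (-0.40)·1700 + (-0.35)·1700 = 90.00
  d_2 = (-0.15)·1950 + (+0.65)·1700 + (-0.05)·1700 = 727.50
  d_3 = (+0.00)·1950 + (-0.15)·1700 + (+0.80)·1700 = 1105.00

d_1 = 90.00, d_2 = 727.50, d_3 = 1105.00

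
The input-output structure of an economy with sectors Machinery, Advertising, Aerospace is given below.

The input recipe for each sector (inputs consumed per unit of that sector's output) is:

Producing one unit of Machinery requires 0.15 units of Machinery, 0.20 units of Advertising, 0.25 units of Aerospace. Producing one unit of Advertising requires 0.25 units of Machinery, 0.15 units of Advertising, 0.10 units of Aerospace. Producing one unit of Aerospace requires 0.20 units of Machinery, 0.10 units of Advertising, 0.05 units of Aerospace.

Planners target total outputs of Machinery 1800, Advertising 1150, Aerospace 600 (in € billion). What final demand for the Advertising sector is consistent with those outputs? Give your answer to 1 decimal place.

d_2 = 557.5

I − A =
  [   0.85    -0.25    -0.20]
  [  -0.20     0.85    -0.10]
  [  -0.25    -0.10     0.95]
d = (I − A) x:
  d_1 = (+0.85)·1800 + (-0.25)·1150 + (-0.20)·600 = 1122.5
  d_2 = (-0.20)·1800 + (+0.85)·1150 + (-0.10)·600 = 557.5
  d_3 = (-0.25)·1800 + (-0.10)·1150 + (+0.95)·600 = 5.0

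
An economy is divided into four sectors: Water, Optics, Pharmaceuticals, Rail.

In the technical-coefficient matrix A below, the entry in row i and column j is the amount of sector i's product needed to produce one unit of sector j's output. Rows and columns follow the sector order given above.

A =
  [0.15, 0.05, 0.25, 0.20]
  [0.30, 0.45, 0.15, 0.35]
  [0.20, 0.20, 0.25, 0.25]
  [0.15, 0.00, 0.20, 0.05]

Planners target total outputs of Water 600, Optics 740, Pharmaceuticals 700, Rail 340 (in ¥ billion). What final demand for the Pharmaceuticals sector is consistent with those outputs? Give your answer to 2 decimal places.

I − A =
  [   0.85    -0.05    -0.25    -0.20]
  [  -0.30     0.55    -0.15    -0.35]
  [  -0.20    -0.20     0.75    -0.25]
  [  -0.15     0.00    -0.20     0.95]
d = (I − A) x:
  d_1 = (+0.85)·600 + (-0.05)·740 + (-0.25)·700 + (-0.20)·340 = 230.00
  d_2 = (-0.30)·600 + (+0.55)·740 + (-0.15)·700 + (-0.35)·340 = 3.00
  d_3 = (-0.20)·600 + (-0.20)·740 + (+0.75)·700 + (-0.25)·340 = 172.00
  d_4 = (-0.15)·600 + (+0.00)·740 + (-0.20)·700 + (+0.95)·340 = 93.00

d_3 = 172.00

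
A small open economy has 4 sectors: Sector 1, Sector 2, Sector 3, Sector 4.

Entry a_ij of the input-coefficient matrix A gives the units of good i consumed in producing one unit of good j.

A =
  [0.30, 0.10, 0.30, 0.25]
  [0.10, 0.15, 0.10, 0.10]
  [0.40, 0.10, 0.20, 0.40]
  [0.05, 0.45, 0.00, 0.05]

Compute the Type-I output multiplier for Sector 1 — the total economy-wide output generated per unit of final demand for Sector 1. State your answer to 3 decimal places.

m_1 = 4.240

I − A =
  [   0.70    -0.10    -0.30    -0.25]
  [  -0.10     0.85    -0.10    -0.10]
  [  -0.40    -0.10     0.80    -0.40]
  [  -0.05    -0.45     0.00     0.95]
Compute the cofactors C_ij = (−1)^(i+j)·(3×3 minor ij) of I−A; the adjugate is their transpose:
adj(I−A) = Cᵀ =
  [ 0.582500   0.248500   0.249500   0.284500]
  [ 0.120000   0.402000   0.095250   0.114000]
  [ 0.350000   0.276250   0.501875   0.332500]
  [ 0.087500   0.203500   0.058250   0.352000]
det(I−A) = Σ_j (I−A)_1j·C_1j = (0.70)(0.582500) + (-0.10)(0.120000) + (-0.30)(0.350000) + (-0.25)(0.087500) = 0.268875
(I − A)⁻¹ = adj(I−A) / det(I−A) ≈
  [   2.1664     0.9242     0.9279     1.0581]
  [   0.4463     1.4951     0.3543     0.4240]
  [   1.3017     1.0274     1.8666     1.2366]
  [   0.3254     0.7569     0.2166     1.3092]
The output multiplier for sector j is the column-j sum of the Leontief inverse (I − A)⁻¹ = adj(I−A) / det(I−A).
Column 1 of adj(I−A): (0.582500, 0.120000, 0.350000, 0.087500); det(I−A) = 0.268875.
m_1 = (0.582500 + 0.120000 + 0.350000 + 0.087500) / 0.268875 = 1.14 / 0.268875 ≈ 4.240.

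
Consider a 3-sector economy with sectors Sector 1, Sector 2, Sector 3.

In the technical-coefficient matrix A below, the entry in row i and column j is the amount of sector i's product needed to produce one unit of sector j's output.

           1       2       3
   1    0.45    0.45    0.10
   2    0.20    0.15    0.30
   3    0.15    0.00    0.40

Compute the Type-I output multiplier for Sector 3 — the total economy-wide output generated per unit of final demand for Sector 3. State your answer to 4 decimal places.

I − A =
  [   0.55    -0.45    -0.10]
  [  -0.20     0.85    -0.30]
  [  -0.15     0.00     0.60]
Cofactors of I−A, C_ij = (−1)^(i+j)·(minor ij) (rows/columns in the sector order above):
  C_11 = (0.85)(0.60) − (-0.30)(0.00) = 0.5100
  C_12 = −[(-0.20)(0.60) − (-0.30)(-0.15)] = 0.1650
  C_13 = (-0.20)(0.00) − (0.85)(-0.15) = 0.1275
  C_21 = −[(-0.45)(0.60) − (-0.10)(0.00)] = 0.2700
  C_22 = (0.55)(0.60) − (-0.10)(-0.15) = 0.3150
  C_23 = −[(0.55)(0.00) − (-0.45)(-0.15)] = 0.0675
  C_31 = (-0.45)(-0.30) − (-0.10)(0.85) = 0.2200
  C_32 = −[(0.55)(-0.30) − (-0.10)(-0.20)] = 0.1850
  C_33 = (0.55)(0.85) − (-0.45)(-0.20) = 0.3775
det(I−A) = Σ_j (I−A)_1j·C_1j = (0.55)(0.5100) + (-0.45)(0.1650) + (-0.10)(0.1275) = 0.1935
adj(I−A) = Cᵀ =
  [ 0.5100   0.2700   0.2200]
  [ 0.1650   0.3150   0.1850]
  [ 0.1275   0.0675   0.3775]
(I − A)⁻¹ = adj(I−A) / det(I−A) ≈
  [   2.63566     1.39535     1.13695]
  [   0.85271     1.62791     0.95607]
  [   0.65891     0.34884     1.95090]
The output multiplier for sector j is the column-j sum of the Leontief inverse (I − A)⁻¹ = adj(I−A) / det(I−A).
Column 3 of adj(I−A): (0.2200, 0.1850, 0.3775); det(I−A) = 0.1935.
m_3 = (0.2200 + 0.1850 + 0.3775) / 0.1935 = 0.7825 / 0.1935 ≈ 4.0439.

m_3 = 4.0439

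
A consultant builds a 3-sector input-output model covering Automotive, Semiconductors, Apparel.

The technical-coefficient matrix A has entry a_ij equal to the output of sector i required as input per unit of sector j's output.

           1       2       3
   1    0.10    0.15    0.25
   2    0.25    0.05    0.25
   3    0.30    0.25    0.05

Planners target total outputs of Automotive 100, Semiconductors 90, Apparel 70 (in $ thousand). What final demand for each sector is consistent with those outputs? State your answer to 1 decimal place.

d_1 = 59.0, d_2 = 43.0, d_3 = 14.0

I − A =
  [   0.90    -0.15    -0.25]
  [  -0.25     0.95    -0.25]
  [  -0.30    -0.25     0.95]
d = (I − A) x:
  d_1 = (+0.90)·100 + (-0.15)·90 + (-0.25)·70 = 59.0
  d_2 = (-0.25)·100 + (+0.95)·90 + (-0.25)·70 = 43.0
  d_3 = (-0.30)·100 + (-0.25)·90 + (+0.95)·70 = 14.0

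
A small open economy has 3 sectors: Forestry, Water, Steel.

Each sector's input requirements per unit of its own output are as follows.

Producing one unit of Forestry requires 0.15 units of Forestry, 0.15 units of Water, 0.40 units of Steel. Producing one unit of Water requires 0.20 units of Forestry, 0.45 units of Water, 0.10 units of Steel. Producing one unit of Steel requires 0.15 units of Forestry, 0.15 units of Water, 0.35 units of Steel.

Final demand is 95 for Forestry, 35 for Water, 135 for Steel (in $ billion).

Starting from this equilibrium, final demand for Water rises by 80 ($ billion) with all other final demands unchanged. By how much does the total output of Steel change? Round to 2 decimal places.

I − A =
  [   0.85    -0.20    -0.15]
  [  -0.15     0.55    -0.15]
  [  -0.40    -0.10     0.65]
Cofactors of I−A, C_ij = (−1)^(i+j)·(minor ij) (rows/columns in the sector order above):
  C_11 = (0.55)(0.65) − (-0.15)(-0.10) = 0.3425
  C_12 = −[(-0.15)(0.65) − (-0.15)(-0.40)] = 0.1575
  C_13 = (-0.15)(-0.10) − (0.55)(-0.40) = 0.2350
  C_21 = −[(-0.20)(0.65) − (-0.15)(-0.10)] = 0.1450
  C_22 = (0.85)(0.65) − (-0.15)(-0.40) = 0.4925
  C_23 = −[(0.85)(-0.10) − (-0.20)(-0.40)] = 0.1650
  C_31 = (-0.20)(-0.15) − (-0.15)(0.55) = 0.1125
  C_32 = −[(0.85)(-0.15) − (-0.15)(-0.15)] = 0.1500
  C_33 = (0.85)(0.55) − (-0.20)(-0.15) = 0.4375
det(I−A) = Σ_j (I−A)_1j·C_1j = (0.85)(0.3425) + (-0.20)(0.1575) + (-0.15)(0.2350) = 0.224375
adj(I−A) = Cᵀ =
  [ 0.3425   0.1450   0.1125]
  [ 0.1575   0.4925   0.1500]
  [ 0.2350   0.1650   0.4375]
(I − A)⁻¹ = adj(I−A) / det(I−A) ≈
  [   1.5265     0.6462     0.5014]
  [   0.7019     2.1950     0.6685]
  [   1.0474     0.7354     1.9499]
Δx = (I − A)⁻¹ Δd with Δd having +80 in the Water component and 0 elsewhere.
So Δx_S = L_SW · (+80), where L_SW = adj(I−A)_SW / det(I−A) = 0.1650 / 0.224375.
Δx_S = 0.1650 × (+80) / 0.224375 = 13.20 / 0.224375 ≈ 58.83.

Δx_S = 58.83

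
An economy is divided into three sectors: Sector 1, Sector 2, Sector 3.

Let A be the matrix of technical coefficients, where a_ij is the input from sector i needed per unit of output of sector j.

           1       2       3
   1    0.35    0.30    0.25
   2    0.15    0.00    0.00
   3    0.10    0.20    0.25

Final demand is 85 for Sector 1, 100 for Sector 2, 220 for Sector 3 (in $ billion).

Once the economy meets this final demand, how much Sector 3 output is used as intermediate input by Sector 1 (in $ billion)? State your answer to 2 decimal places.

I − A =
  [   0.65    -0.30    -0.25]
  [  -0.15     1.00     0.00]
  [  -0.10    -0.20     0.75]
Cofactors of I−A, C_ij = (−1)^(i+j)·(minor ij) (rows/columns in the sector order above):
  C_11 = (1.00)(0.75) − (0.00)(-0.20) = 0.7500
  C_12 = −[(-0.15)(0.75) − (0.00)(-0.10)] = 0.1125
  C_13 = (-0.15)(-0.20) − (1.00)(-0.10) = 0.1300
  C_21 = −[(-0.30)(0.75) − (-0.25)(-0.20)] = 0.2750
  C_22 = (0.65)(0.75) − (-0.25)(-0.10) = 0.4625
  C_23 = −[(0.65)(-0.20) − (-0.30)(-0.10)] = 0.1600
  C_31 = (-0.30)(0.00) − (-0.25)(1.00) = 0.2500
  C_32 = −[(0.65)(0.00) − (-0.25)(-0.15)] = 0.0375
  C_33 = (0.65)(1.00) − (-0.30)(-0.15) = 0.6050
det(I−A) = Σ_j (I−A)_1j·C_1j = (0.65)(0.7500) + (-0.30)(0.1125) + (-0.25)(0.1300) = 0.42125
adj(I−A) = Cᵀ =
  [ 0.7500   0.2750   0.2500]
  [ 0.1125   0.4625   0.0375]
  [ 0.1300   0.1600   0.6050]
(I − A)⁻¹ = adj(I−A) / det(I−A) ≈
  [   1.7804     0.6528     0.5935]
  [   0.2671     1.0979     0.0890]
  [   0.3086     0.3798     1.4362]
First solve x = (I − A)⁻¹ d = adj(I−A)·d / det(I−A); in particular x_1 = (0.7500·85 + 0.2750·100 + 0.2500·220) / 0.42125 = 146.25 / 0.42125 ≈ 347.1810.
Intermediate flow from 3 to 1: z_31 = a_31 · x_1 = 0.10 × 146.25 / 0.42125 = 14.625 / 0.42125 ≈ 34.72.

z_31 = 34.72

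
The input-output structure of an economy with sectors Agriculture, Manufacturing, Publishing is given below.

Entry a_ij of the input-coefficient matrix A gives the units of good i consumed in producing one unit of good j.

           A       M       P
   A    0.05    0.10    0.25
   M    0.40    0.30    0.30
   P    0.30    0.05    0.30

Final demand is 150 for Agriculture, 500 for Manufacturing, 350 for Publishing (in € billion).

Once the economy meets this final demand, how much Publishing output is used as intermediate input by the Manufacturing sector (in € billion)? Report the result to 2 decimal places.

z_PM = 68.01

I − A =
  [   0.95    -0.10    -0.25]
  [  -0.40     0.70    -0.30]
  [  -0.30    -0.05     0.70]
Cofactors of I−A, C_ij = (−1)^(i+j)·(minor ij) (rows/columns in the sector order above):
  C_11 = (0.70)(0.70) − (-0.30)(-0.05) = 0.4750
  C_12 = −[(-0.40)(0.70) − (-0.30)(-0.30)] = 0.3700
  C_13 = (-0.40)(-0.05) − (0.70)(-0.30) = 0.2300
  C_21 = −[(-0.10)(0.70) − (-0.25)(-0.05)] = 0.0825
  C_22 = (0.95)(0.70) − (-0.25)(-0.30) = 0.5900
  C_23 = −[(0.95)(-0.05) − (-0.10)(-0.30)] = 0.0775
  C_31 = (-0.10)(-0.30) − (-0.25)(0.70) = 0.2050
  C_32 = −[(0.95)(-0.30) − (-0.25)(-0.40)] = 0.3850
  C_33 = (0.95)(0.70) − (-0.10)(-0.40) = 0.6250
det(I−A) = Σ_j (I−A)_1j·C_1j = (0.95)(0.4750) + (-0.10)(0.3700) + (-0.25)(0.2300) = 0.35675
adj(I−A) = Cᵀ =
  [ 0.4750   0.0825   0.2050]
  [ 0.3700   0.5900   0.3850]
  [ 0.2300   0.0775   0.6250]
(I − A)⁻¹ = adj(I−A) / det(I−A) ≈
  [   1.3315     0.2313     0.5746]
  [   1.0371     1.6538     1.0792]
  [   0.6447     0.2172     1.7519]
First solve x = (I − A)⁻¹ d = adj(I−A)·d / det(I−A); in particular x_M = (0.3700·150 + 0.5900·500 + 0.3850·350) / 0.35675 = 485.25 / 0.35675 ≈ 1360.1962.
Intermediate flow from P to M: z_PM = a_PM · x_M = 0.05 × 485.25 / 0.35675 = 24.2625 / 0.35675 ≈ 68.01.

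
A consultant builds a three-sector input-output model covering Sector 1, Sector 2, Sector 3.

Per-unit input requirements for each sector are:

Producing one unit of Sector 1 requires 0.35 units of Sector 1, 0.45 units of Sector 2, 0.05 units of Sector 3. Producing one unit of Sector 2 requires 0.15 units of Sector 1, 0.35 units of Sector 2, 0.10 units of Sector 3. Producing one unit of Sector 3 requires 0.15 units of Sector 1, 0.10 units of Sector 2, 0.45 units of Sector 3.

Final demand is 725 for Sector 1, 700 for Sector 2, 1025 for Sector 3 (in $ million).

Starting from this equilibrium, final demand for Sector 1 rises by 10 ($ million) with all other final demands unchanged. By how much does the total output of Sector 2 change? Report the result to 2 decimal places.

I − A =
  [   0.65    -0.15    -0.15]
  [  -0.45     0.65    -0.10]
  [  -0.05    -0.10     0.55]
Cofactors of I−A, C_ij = (−1)^(i+j)·(minor ij) (rows/columns in the sector order above):
  C_11 = (0.65)(0.55) − (-0.10)(-0.10) = 0.3475
  C_12 = −[(-0.45)(0.55) − (-0.10)(-0.05)] = 0.2525
  C_13 = (-0.45)(-0.10) − (0.65)(-0.05) = 0.0775
  C_21 = −[(-0.15)(0.55) − (-0.15)(-0.10)] = 0.0975
  C_22 = (0.65)(0.55) − (-0.15)(-0.05) = 0.3500
  C_23 = −[(0.65)(-0.10) − (-0.15)(-0.05)] = 0.0725
  C_31 = (-0.15)(-0.10) − (-0.15)(0.65) = 0.1125
  C_32 = −[(0.65)(-0.10) − (-0.15)(-0.45)] = 0.1325
  C_33 = (0.65)(0.65) − (-0.15)(-0.45) = 0.3550
det(I−A) = Σ_j (I−A)_1j·C_1j = (0.65)(0.3475) + (-0.15)(0.2525) + (-0.15)(0.0775) = 0.176375
adj(I−A) = Cᵀ =
  [ 0.3475   0.0975   0.1125]
  [ 0.2525   0.3500   0.1325]
  [ 0.0775   0.0725   0.3550]
(I − A)⁻¹ = adj(I−A) / det(I−A) ≈
  [   1.9702     0.5528     0.6378]
  [   1.4316     1.9844     0.7512]
  [   0.4394     0.4111     2.0128]
Δx = (I − A)⁻¹ Δd with Δd having +10 in the Sector 1 component and 0 elsewhere.
So Δx_2 = L_21 · (+10), where L_21 = adj(I−A)_21 / det(I−A) = 0.2525 / 0.176375.
Δx_2 = 0.2525 × (+10) / 0.176375 = 2.525 / 0.176375 ≈ 14.32.

Δx_2 = 14.32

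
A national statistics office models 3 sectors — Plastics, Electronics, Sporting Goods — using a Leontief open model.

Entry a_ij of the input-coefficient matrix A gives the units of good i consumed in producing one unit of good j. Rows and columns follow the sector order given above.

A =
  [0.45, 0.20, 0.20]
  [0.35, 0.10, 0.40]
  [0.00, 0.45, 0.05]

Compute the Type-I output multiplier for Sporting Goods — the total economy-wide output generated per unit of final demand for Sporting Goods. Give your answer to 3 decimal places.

I − A =
  [   0.55    -0.20    -0.20]
  [  -0.35     0.90    -0.40]
  [   0.00    -0.45     0.95]
Cofactors of I−A, C_ij = (−1)^(i+j)·(minor ij) (rows/columns in the sector order above):
  C_11 = (0.90)(0.95) − (-0.40)(-0.45) = 0.6750
  C_12 = −[(-0.35)(0.95) − (-0.40)(0.00)] = 0.3325
  C_13 = (-0.35)(-0.45) − (0.90)(0.00) = 0.1575
  C_21 = −[(-0.20)(0.95) − (-0.20)(-0.45)] = 0.2800
  C_22 = (0.55)(0.95) − (-0.20)(0.00) = 0.5225
  C_23 = −[(0.55)(-0.45) − (-0.20)(0.00)] = 0.2475
  C_31 = (-0.20)(-0.40) − (-0.20)(0.90) = 0.2600
  C_32 = −[(0.55)(-0.40) − (-0.20)(-0.35)] = 0.2900
  C_33 = (0.55)(0.90) − (-0.20)(-0.35) = 0.4250
det(I−A) = Σ_j (I−A)_1j·C_1j = (0.55)(0.6750) + (-0.20)(0.3325) + (-0.20)(0.1575) = 0.27325
adj(I−A) = Cᵀ =
  [ 0.6750   0.2800   0.2600]
  [ 0.3325   0.5225   0.2900]
  [ 0.1575   0.2475   0.4250]
(I − A)⁻¹ = adj(I−A) / det(I−A) ≈
  [   2.4703     1.0247     0.9515]
  [   1.2168     1.9122     1.0613]
  [   0.5764     0.9058     1.5554]
The output multiplier for sector j is the column-j sum of the Leontief inverse (I − A)⁻¹ = adj(I−A) / det(I−A).
Column 3 of adj(I−A): (0.2600, 0.2900, 0.4250); det(I−A) = 0.27325.
m_3 = (0.2600 + 0.2900 + 0.4250) / 0.27325 = 0.975 / 0.27325 ≈ 3.568.

m_3 = 3.568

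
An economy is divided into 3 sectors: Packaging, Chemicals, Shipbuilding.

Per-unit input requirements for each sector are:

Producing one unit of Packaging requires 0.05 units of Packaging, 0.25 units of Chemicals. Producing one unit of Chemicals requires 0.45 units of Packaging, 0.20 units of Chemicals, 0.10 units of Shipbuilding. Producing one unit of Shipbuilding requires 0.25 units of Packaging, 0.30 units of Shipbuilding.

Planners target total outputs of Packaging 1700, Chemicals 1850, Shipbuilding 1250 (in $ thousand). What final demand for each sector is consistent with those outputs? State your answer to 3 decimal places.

d_1 = 470.000, d_2 = 1055.000, d_3 = 690.000

I − A =
  [   0.95    -0.45    -0.25]
  [  -0.25     0.80     0.00]
  [   0.00    -0.10     0.70]
d = (I − A) x:
  d_1 = (+0.95)·1700 + (-0.45)·1850 + (-0.25)·1250 = 470.000
  d_2 = (-0.25)·1700 + (+0.80)·1850 + (+0.00)·1250 = 1055.000
  d_3 = (+0.00)·1700 + (-0.10)·1850 + (+0.70)·1250 = 690.000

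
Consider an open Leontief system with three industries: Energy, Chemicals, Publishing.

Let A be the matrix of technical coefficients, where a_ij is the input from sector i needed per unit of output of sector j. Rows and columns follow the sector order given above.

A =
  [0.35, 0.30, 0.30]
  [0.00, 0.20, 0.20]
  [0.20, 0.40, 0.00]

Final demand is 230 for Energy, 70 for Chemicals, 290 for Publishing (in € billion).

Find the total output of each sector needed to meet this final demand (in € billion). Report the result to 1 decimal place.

I − A =
  [   0.65    -0.30    -0.30]
  [   0.00     0.80    -0.20]
  [  -0.20    -0.40     1.00]
Cofactors of I−A, C_ij = (−1)^(i+j)·(minor ij) (rows/columns in the sector order above):
  C_11 = (0.80)(1.00) − (-0.20)(-0.40) = 0.7200
  C_12 = −[(0.00)(1.00) − (-0.20)(-0.20)] = 0.0400
  C_13 = (0.00)(-0.40) − (0.80)(-0.20) = 0.1600
  C_21 = −[(-0.30)(1.00) − (-0.30)(-0.40)] = 0.4200
  C_22 = (0.65)(1.00) − (-0.30)(-0.20) = 0.5900
  C_23 = −[(0.65)(-0.40) − (-0.30)(-0.20)] = 0.3200
  C_31 = (-0.30)(-0.20) − (-0.30)(0.80) = 0.3000
  C_32 = −[(0.65)(-0.20) − (-0.30)(0.00)] = 0.1300
  C_33 = (0.65)(0.80) − (-0.30)(0.00) = 0.5200
det(I−A) = Σ_j (I−A)_1j·C_1j = (0.65)(0.7200) + (-0.30)(0.0400) + (-0.30)(0.1600) = 0.4080
adj(I−A) = Cᵀ =
  [ 0.7200   0.4200   0.3000]
  [ 0.0400   0.5900   0.1300]
  [ 0.1600   0.3200   0.5200]
(I − A)⁻¹ = adj(I−A) / det(I−A) ≈
  [   1.7647     1.0294     0.7353]
  [   0.0980     1.4461     0.3186]
  [   0.3922     0.7843     1.2745]
x = (I − A)⁻¹ d = adj(I−A)·d / det(I−A), with det(I−A) = 0.4080:
  x_1 = (0.7200·230 + 0.4200·70 + 0.3000·290) / 0.4080 = 282.00 / 0.4080 ≈ 691.2
  x_2 = (0.0400·230 + 0.5900·70 + 0.1300·290) / 0.4080 = 88.20 / 0.4080 ≈ 216.2
  x_3 = (0.1600·230 + 0.3200·70 + 0.5200·290) / 0.4080 = 210.00 / 0.4080 ≈ 514.7

x_1 = 691.2, x_2 = 216.2, x_3 = 514.7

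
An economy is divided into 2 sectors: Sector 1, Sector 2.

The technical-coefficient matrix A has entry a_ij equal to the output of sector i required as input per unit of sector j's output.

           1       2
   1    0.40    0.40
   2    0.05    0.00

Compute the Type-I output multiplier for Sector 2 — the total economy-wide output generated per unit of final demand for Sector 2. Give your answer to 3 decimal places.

I − A =
  [   0.60    -0.40]
  [  -0.05     1.00]
det(I−A) = (0.60)(1.00) − (-0.40)(-0.05) = 0.5800
adj(I−A) = [[1.00, 0.40], [0.05, 0.60]]
(I − A)⁻¹ = adj(I−A) / det(I−A) ≈
  [   1.7241     0.6897]
  [   0.0862     1.0345]
The output multiplier for sector j is the column-j sum of the Leontief inverse (I − A)⁻¹ = adj(I−A) / det(I−A).
Column 2 of adj(I−A): (0.40, 0.60); det(I−A) = 0.5800.
m_2 = (0.40 + 0.60) / 0.5800 = 1.00 / 0.5800 ≈ 1.724.

m_2 = 1.724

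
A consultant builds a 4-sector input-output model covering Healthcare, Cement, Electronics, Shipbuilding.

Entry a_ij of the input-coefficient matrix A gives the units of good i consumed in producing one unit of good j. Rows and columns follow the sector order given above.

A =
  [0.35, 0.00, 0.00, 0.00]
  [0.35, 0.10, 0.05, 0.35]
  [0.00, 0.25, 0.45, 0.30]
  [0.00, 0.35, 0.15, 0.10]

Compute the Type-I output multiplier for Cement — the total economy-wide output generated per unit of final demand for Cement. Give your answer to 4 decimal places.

m_C = 3.2792

I − A =
  [   0.65     0.00     0.00     0.00]
  [  -0.35     0.90    -0.05    -0.35]
  [   0.00    -0.25     0.55    -0.30]
  [   0.00    -0.35    -0.15     0.90]
Compute the cofactors C_ij = (−1)^(i+j)·(3×3 minor ij) of I−A; the adjugate is their transpose:
adj(I−A) = Cᵀ =
  [ 0.308000   0.000000   0.000000   0.000000]
  [ 0.157500   0.292500   0.063375   0.134875]
  [ 0.115500   0.214500   0.446875   0.232375]
  [ 0.080500   0.149500   0.099125   0.313625]
det(I−A) = Σ_j (I−A)_1j·C_1j = (0.65)(0.308000) + (0.00)(0.157500) + (0.00)(0.115500) + (0.00)(0.080500) = 0.2002
(I − A)⁻¹ = adj(I−A) / det(I−A) ≈
  [   1.53846     0.00000     0.00000     0.00000]
  [   0.78671     1.46104     0.31656     0.67370]
  [   0.57692     1.07143     2.23214     1.16071]
  [   0.40210     0.74675     0.49513     1.56656]
The output multiplier for sector j is the column-j sum of the Leontief inverse (I − A)⁻¹ = adj(I−A) / det(I−A).
Column C of adj(I−A): (0.000000, 0.292500, 0.214500, 0.149500); det(I−A) = 0.2002.
m_C = (0.000000 + 0.292500 + 0.214500 + 0.149500) / 0.2002 = 0.6565 / 0.2002 ≈ 3.2792.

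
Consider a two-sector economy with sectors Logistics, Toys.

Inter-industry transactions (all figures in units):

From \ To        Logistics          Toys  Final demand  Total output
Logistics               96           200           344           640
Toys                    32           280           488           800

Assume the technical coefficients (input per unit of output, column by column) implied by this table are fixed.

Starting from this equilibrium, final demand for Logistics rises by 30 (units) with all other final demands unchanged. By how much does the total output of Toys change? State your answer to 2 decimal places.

Δx_T = 2.78

Technical coefficients a_ij = z_ij / X_j:
  a_LL = 96/640 = 0.15, a_TL = 32/640 = 0.05
  a_LT = 200/800 = 0.25, a_TT = 280/800 = 0.35
I − A =
  [   0.85    -0.25]
  [  -0.05     0.65]
det(I−A) = (0.85)(0.65) − (-0.25)(-0.05) = 0.5400
adj(I−A) = [[0.65, 0.25], [0.05, 0.85]]
(I − A)⁻¹ = adj(I−A) / det(I−A) ≈
  [   1.2037     0.4630]
  [   0.0926     1.5741]
Δx = (I − A)⁻¹ Δd with Δd having +30 in the Logistics component and 0 elsewhere.
So Δx_T = L_TL · (+30), where L_TL = adj(I−A)_TL / det(I−A) = 0.05 / 0.5400.
Δx_T = 0.05 × (+30) / 0.5400 = 1.50 / 0.5400 ≈ 2.78.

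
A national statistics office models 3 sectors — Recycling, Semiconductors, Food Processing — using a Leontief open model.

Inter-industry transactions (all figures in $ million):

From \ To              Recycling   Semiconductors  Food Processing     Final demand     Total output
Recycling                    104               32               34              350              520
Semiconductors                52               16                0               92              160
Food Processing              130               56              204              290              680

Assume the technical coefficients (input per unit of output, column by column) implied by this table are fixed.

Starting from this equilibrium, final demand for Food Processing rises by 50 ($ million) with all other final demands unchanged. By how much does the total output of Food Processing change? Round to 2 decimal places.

Technical coefficients a_ij = z_ij / X_j:
  a_11 = 104/520 = 0.20, a_21 = 52/520 = 0.10, a_31 = 130/520 = 0.25
  a_12 = 32/160 = 0.20, a_22 = 16/160 = 0.10, a_32 = 56/160 = 0.35
  a_13 = 34/680 = 0.05, a_23 = 0/680 = 0.00, a_33 = 204/680 = 0.30
I − A =
  [   0.80    -0.20    -0.05]
  [  -0.10     0.90     0.00]
  [  -0.25    -0.35     0.70]
Cofactors of I−A, C_ij = (−1)^(i+j)·(minor ij) (rows/columns in the sector order above):
  C_11 = (0.90)(0.70) − (0.00)(-0.35) = 0.6300
  C_12 = −[(-0.10)(0.70) − (0.00)(-0.25)] = 0.0700
  C_13 = (-0.10)(-0.35) − (0.90)(-0.25) = 0.2600
  C_21 = −[(-0.20)(0.70) − (-0.05)(-0.35)] = 0.1575
  C_22 = (0.80)(0.70) − (-0.05)(-0.25) = 0.5475
  C_23 = −[(0.80)(-0.35) − (-0.20)(-0.25)] = 0.3300
  C_31 = (-0.20)(0.00) − (-0.05)(0.90) = 0.0450
  C_32 = −[(0.80)(0.00) − (-0.05)(-0.10)] = 0.0050
  C_33 = (0.80)(0.90) − (-0.20)(-0.10) = 0.7000
det(I−A) = Σ_j (I−A)_1j·C_1j = (0.80)(0.6300) + (-0.20)(0.0700) + (-0.05)(0.2600) = 0.4770
adj(I−A) = Cᵀ =
  [ 0.6300   0.1575   0.0450]
  [ 0.0700   0.5475   0.0050]
  [ 0.2600   0.3300   0.7000]
(I − A)⁻¹ = adj(I−A) / det(I−A) ≈
  [   1.3208     0.3302     0.0943]
  [   0.1468     1.1478     0.0105]
  [   0.5451     0.6918     1.4675]
Δx = (I − A)⁻¹ Δd with Δd having +50 in the Food Processing component and 0 elsewhere.
So Δx_3 = L_33 · (+50), where L_33 = adj(I−A)_33 / det(I−A) = 0.7000 / 0.4770.
Δx_3 = 0.7000 × (+50) / 0.4770 = 35.00 / 0.4770 ≈ 73.38.

Δx_3 = 73.38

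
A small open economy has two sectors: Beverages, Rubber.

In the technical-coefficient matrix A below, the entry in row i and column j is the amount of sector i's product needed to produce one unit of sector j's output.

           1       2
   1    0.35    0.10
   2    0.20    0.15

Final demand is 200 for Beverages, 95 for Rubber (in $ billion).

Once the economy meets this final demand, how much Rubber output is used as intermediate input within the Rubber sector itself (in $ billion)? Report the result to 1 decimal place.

I − A =
  [   0.65    -0.10]
  [  -0.20     0.85]
det(I−A) = (0.65)(0.85) − (-0.10)(-0.20) = 0.5325
adj(I−A) = [[0.85, 0.10], [0.20, 0.65]]
(I − A)⁻¹ = adj(I−A) / det(I−A) ≈
  [   1.5962     0.1878]
  [   0.3756     1.2207]
First solve x = (I − A)⁻¹ d = adj(I−A)·d / det(I−A); in particular x_2 = (0.20·200 + 0.65·95) / 0.5325 = 101.75 / 0.5325 ≈ 191.080.
Intermediate flow from 2 to 2: z_22 = a_22 · x_2 = 0.15 × 101.75 / 0.5325 = 15.2625 / 0.5325 ≈ 28.7.

z_22 = 28.7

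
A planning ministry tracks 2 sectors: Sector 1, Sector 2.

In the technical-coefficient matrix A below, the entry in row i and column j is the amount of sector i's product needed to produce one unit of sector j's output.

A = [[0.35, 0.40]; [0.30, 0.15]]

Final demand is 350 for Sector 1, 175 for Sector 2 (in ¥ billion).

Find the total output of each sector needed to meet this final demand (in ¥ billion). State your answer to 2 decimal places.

I − A =
  [   0.65    -0.40]
  [  -0.30     0.85]
det(I−A) = (0.65)(0.85) − (-0.40)(-0.30) = 0.4325
adj(I−A) = [[0.85, 0.40], [0.30, 0.65]]
(I − A)⁻¹ = adj(I−A) / det(I−A) ≈
  [   1.9653     0.9249]
  [   0.6936     1.5029]
x = (I − A)⁻¹ d = adj(I−A)·d / det(I−A), with det(I−A) = 0.4325:
  x_1 = (0.85·350 + 0.40·175) / 0.4325 = 367.50 / 0.4325 ≈ 849.71
  x_2 = (0.30·350 + 0.65·175) / 0.4325 = 218.75 / 0.4325 ≈ 505.78

x_1 = 849.71, x_2 = 505.78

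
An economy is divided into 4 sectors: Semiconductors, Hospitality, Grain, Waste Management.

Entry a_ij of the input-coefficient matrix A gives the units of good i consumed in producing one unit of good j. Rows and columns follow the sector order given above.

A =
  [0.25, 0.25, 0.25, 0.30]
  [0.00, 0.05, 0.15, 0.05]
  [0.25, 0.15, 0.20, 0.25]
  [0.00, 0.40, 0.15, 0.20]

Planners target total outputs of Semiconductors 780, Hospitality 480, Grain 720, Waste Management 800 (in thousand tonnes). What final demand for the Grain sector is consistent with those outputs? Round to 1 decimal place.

I − A =
  [   0.75    -0.25    -0.25    -0.30]
  [   0.00     0.95    -0.15    -0.05]
  [  -0.25    -0.15     0.80    -0.25]
  [   0.00    -0.40    -0.15     0.80]
d = (I − A) x:
  d_1 = (+0.75)·780 + (-0.25)·480 + (-0.25)·720 + (-0.30)·800 = 45.0
  d_2 = (+0.00)·780 + (+0.95)·480 + (-0.15)·720 + (-0.05)·800 = 308.0
  d_3 = (-0.25)·780 + (-0.15)·480 + (+0.80)·720 + (-0.25)·800 = 109.0
  d_4 = (+0.00)·780 + (-0.40)·480 + (-0.15)·720 + (+0.80)·800 = 340.0

d_3 = 109.0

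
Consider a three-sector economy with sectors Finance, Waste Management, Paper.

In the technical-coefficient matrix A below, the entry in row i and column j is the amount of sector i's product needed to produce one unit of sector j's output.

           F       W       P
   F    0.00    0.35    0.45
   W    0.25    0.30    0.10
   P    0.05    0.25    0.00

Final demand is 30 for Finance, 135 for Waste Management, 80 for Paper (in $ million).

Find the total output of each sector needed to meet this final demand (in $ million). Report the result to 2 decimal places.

x_F = 204.27, x_W = 289.02, x_P = 162.47

I − A =
  [   1.00    -0.35    -0.45]
  [  -0.25     0.70    -0.10]
  [  -0.05    -0.25     1.00]
Cofactors of I−A, C_ij = (−1)^(i+j)·(minor ij) (rows/columns in the sector order above):
  C_11 = (0.70)(1.00) − (-0.10)(-0.25) = 0.6750
  C_12 = −[(-0.25)(1.00) − (-0.10)(-0.05)] = 0.2550
  C_13 = (-0.25)(-0.25) − (0.70)(-0.05) = 0.0975
  C_21 = −[(-0.35)(1.00) − (-0.45)(-0.25)] = 0.4625
  C_22 = (1.00)(1.00) − (-0.45)(-0.05) = 0.9775
  C_23 = −[(1.00)(-0.25) − (-0.35)(-0.05)] = 0.2675
  C_31 = (-0.35)(-0.10) − (-0.45)(0.70) = 0.3500
  C_32 = −[(1.00)(-0.10) − (-0.45)(-0.25)] = 0.2125
  C_33 = (1.00)(0.70) − (-0.35)(-0.25) = 0.6125
det(I−A) = Σ_j (I−A)_1j·C_1j = (1.00)(0.6750) + (-0.35)(0.2550) + (-0.45)(0.0975) = 0.541875
adj(I−A) = Cᵀ =
  [ 0.6750   0.4625   0.3500]
  [ 0.2550   0.9775   0.2125]
  [ 0.0975   0.2675   0.6125]
(I − A)⁻¹ = adj(I−A) / det(I−A) ≈
  [   1.2457     0.8535     0.6459]
  [   0.4706     1.8039     0.3922]
  [   0.1799     0.4937     1.1303]
x = (I − A)⁻¹ d = adj(I−A)·d / det(I−A), with det(I−A) = 0.541875:
  x_F = (0.6750·30 + 0.4625·135 + 0.3500·80) / 0.541875 = 110.6875 / 0.541875 ≈ 204.27
  x_W = (0.2550·30 + 0.9775·135 + 0.2125·80) / 0.541875 = 156.6125 / 0.541875 ≈ 289.02
  x_P = (0.0975·30 + 0.2675·135 + 0.6125·80) / 0.541875 = 88.0375 / 0.541875 ≈ 162.47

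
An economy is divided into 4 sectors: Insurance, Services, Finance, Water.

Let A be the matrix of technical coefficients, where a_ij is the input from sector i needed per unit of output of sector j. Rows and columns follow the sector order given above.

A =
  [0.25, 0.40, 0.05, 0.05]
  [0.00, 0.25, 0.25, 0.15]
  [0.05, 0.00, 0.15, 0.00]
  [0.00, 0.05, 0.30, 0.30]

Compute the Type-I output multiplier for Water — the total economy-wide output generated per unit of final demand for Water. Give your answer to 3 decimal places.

m_4 = 2.024

I − A =
  [   0.75    -0.40    -0.05    -0.05]
  [   0.00     0.75    -0.25    -0.15]
  [  -0.05     0.00     0.85     0.00]
  [   0.00    -0.05    -0.30     0.70]
Compute the cofactors C_ij = (−1)^(i+j)·(3×3 minor ij) of I−A; the adjugate is their transpose:
adj(I−A) = Cᵀ =
  [ 0.439875   0.240125   0.125750   0.082875]
  [ 0.011000   0.443750   0.165000   0.095875]
  [ 0.025875   0.014125   0.388125   0.004875]
  [ 0.011875   0.037750   0.178125   0.471250]
det(I−A) = Σ_j (I−A)_1j·C_1j = (0.75)(0.439875) + (-0.40)(0.011000) + (-0.05)(0.025875) + (-0.05)(0.011875) = 0.32361875
(I − A)⁻¹ = adj(I−A) / det(I−A) ≈
  [   1.3592     0.7420     0.3886     0.2561]
  [   0.0340     1.3712     0.5099     0.2963]
  [   0.0800     0.0436     1.1993     0.0151]
  [   0.0367     0.1166     0.5504     1.4562]
The output multiplier for sector j is the column-j sum of the Leontief inverse (I − A)⁻¹ = adj(I−A) / det(I−A).
Column 4 of adj(I−A): (0.082875, 0.095875, 0.004875, 0.471250); det(I−A) = 0.32361875.
m_4 = (0.082875 + 0.095875 + 0.004875 + 0.471250) / 0.32361875 = 0.654875 / 0.32361875 ≈ 2.024.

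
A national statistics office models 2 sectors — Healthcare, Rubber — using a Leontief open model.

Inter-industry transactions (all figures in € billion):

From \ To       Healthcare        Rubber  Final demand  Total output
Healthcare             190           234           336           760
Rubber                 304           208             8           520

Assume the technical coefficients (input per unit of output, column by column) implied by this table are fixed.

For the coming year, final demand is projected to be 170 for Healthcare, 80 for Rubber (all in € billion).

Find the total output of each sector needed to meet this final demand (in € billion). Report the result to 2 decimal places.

x_1 = 511.11, x_2 = 474.07

Technical coefficients a_ij = z_ij / X_j:
  a_11 = 190/760 = 0.25, a_21 = 304/760 = 0.40
  a_12 = 234/520 = 0.45, a_22 = 208/520 = 0.40
I − A =
  [   0.75    -0.45]
  [  -0.40     0.60]
det(I−A) = (0.75)(0.60) − (-0.45)(-0.40) = 0.2700
adj(I−A) = [[0.60, 0.45], [0.40, 0.75]]
(I − A)⁻¹ = adj(I−A) / det(I−A) ≈
  [   2.2222     1.6667]
  [   1.4815     2.7778]
x = (I − A)⁻¹ d = adj(I−A)·d / det(I−A), with det(I−A) = 0.2700:
  x_1 = (0.60·170 + 0.45·80) / 0.2700 = 138.00 / 0.2700 ≈ 511.11
  x_2 = (0.40·170 + 0.75·80) / 0.2700 = 128.00 / 0.2700 ≈ 474.07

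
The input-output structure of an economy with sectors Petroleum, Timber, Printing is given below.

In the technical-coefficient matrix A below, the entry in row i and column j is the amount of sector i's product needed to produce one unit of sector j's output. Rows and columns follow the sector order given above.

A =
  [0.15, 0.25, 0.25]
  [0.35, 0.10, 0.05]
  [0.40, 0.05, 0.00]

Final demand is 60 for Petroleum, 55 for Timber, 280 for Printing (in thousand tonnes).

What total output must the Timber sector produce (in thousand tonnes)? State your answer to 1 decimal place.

I − A =
  [   0.85    -0.25    -0.25]
  [  -0.35     0.90    -0.05]
  [  -0.40    -0.05     1.00]
Cofactors of I−A, C_ij = (−1)^(i+j)·(minor ij) (rows/columns in the sector order above):
  C_11 = (0.90)(1.00) − (-0.05)(-0.05) = 0.8975
  C_12 = −[(-0.35)(1.00) − (-0.05)(-0.40)] = 0.3700
  C_13 = (-0.35)(-0.05) − (0.90)(-0.40) = 0.3775
  C_21 = −[(-0.25)(1.00) − (-0.25)(-0.05)] = 0.2625
  C_22 = (0.85)(1.00) − (-0.25)(-0.40) = 0.7500
  C_23 = −[(0.85)(-0.05) − (-0.25)(-0.40)] = 0.1425
  C_31 = (-0.25)(-0.05) − (-0.25)(0.90) = 0.2375
  C_32 = −[(0.85)(-0.05) − (-0.25)(-0.35)] = 0.1300
  C_33 = (0.85)(0.90) − (-0.25)(-0.35) = 0.6775
det(I−A) = Σ_j (I−A)_1j·C_1j = (0.85)(0.8975) + (-0.25)(0.3700) + (-0.25)(0.3775) = 0.5760
adj(I−A) = Cᵀ =
  [ 0.8975   0.2625   0.2375]
  [ 0.3700   0.7500   0.1300]
  [ 0.3775   0.1425   0.6775]
(I − A)⁻¹ = adj(I−A) / det(I−A) ≈
  [   1.5582     0.4557     0.4123]
  [   0.6424     1.3021     0.2257]
  [   0.6554     0.2474     1.1762]
x = (I − A)⁻¹ d = adj(I−A)·d / det(I−A), with det(I−A) = 0.5760:
  x_1 = (0.8975·60 + 0.2625·55 + 0.2375·280) / 0.5760 = 134.7875 / 0.5760 ≈ 234.0
  x_2 = (0.3700·60 + 0.7500·55 + 0.1300·280) / 0.5760 = 99.85 / 0.5760 ≈ 173.4
  x_3 = (0.3775·60 + 0.1425·55 + 0.6775·280) / 0.5760 = 220.1875 / 0.5760 ≈ 382.3

x_2 = 173.4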